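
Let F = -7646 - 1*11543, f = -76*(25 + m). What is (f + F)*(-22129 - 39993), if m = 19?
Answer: 1399795026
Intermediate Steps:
f = -3344 (f = -76*(25 + 19) = -76*44 = -3344)
F = -19189 (F = -7646 - 11543 = -19189)
(f + F)*(-22129 - 39993) = (-3344 - 19189)*(-22129 - 39993) = -22533*(-62122) = 1399795026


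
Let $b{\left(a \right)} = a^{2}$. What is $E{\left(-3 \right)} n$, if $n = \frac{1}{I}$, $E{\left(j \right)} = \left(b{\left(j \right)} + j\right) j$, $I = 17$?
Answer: $- \frac{18}{17} \approx -1.0588$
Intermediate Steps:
$E{\left(j \right)} = j \left(j + j^{2}\right)$ ($E{\left(j \right)} = \left(j^{2} + j\right) j = \left(j + j^{2}\right) j = j \left(j + j^{2}\right)$)
$n = \frac{1}{17} \approx 0.058824$
$E{\left(-3 \right)} n = \left(-3\right)^{2} \left(1 - 3\right) \frac{1}{17} = 9 \left(-2\right) \frac{1}{17} = \left(-18\right) \frac{1}{17} = - \frac{18}{17}$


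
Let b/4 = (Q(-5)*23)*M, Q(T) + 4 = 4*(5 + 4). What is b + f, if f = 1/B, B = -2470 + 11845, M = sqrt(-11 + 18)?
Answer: 1/9375 + 2944*sqrt(7) ≈ 7789.1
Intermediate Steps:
M = sqrt(7) ≈ 2.6458
Q(T) = 32 (Q(T) = -4 + 4*(5 + 4) = -4 + 4*9 = -4 + 36 = 32)
b = 2944*sqrt(7) (b = 4*((32*23)*sqrt(7)) = 4*(736*sqrt(7)) = 2944*sqrt(7) ≈ 7789.1)
B = 9375
f = 1/9375 ≈ 0.00010667
b + f = 2944*sqrt(7) + 1/9375 = 1/9375 + 2944*sqrt(7)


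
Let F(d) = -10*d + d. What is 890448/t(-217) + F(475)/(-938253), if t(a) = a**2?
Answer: 278555604273/14727131839 ≈ 18.914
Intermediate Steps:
F(d) = -9*d
890448/t(-217) + F(475)/(-938253) = 890448/((-217)**2) - 9*475/(-938253) = 890448/47089 - 4275*(-1/938253) = 890448*(1/47089) + 1425/312751 = 890448/47089 + 1425/312751 = 278555604273/14727131839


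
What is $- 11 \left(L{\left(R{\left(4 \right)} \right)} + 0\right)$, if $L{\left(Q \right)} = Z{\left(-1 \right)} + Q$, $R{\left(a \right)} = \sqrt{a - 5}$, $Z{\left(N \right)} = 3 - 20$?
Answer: $187 - 11 i \approx 187.0 - 11.0 i$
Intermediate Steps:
$Z{\left(N \right)} = -17$ ($Z{\left(N \right)} = 3 - 20 = -17$)
$R{\left(a \right)} = \sqrt{-5 + a}$
$L{\left(Q \right)} = -17 + Q$
$- 11 \left(L{\left(R{\left(4 \right)} \right)} + 0\right) = - 11 \left(\left(-17 + \sqrt{-5 + 4}\right) + 0\right) = - 11 \left(\left(-17 + \sqrt{-1}\right) + 0\right) = - 11 \left(\left(-17 + i\right) + 0\right) = - 11 \left(-17 + i\right) = 187 - 11 i$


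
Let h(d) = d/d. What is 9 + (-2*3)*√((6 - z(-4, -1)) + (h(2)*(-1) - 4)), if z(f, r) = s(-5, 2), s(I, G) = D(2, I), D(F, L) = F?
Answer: 9 - 6*I ≈ 9.0 - 6.0*I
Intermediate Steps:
s(I, G) = 2
z(f, r) = 2
h(d) = 1
9 + (-2*3)*√((6 - z(-4, -1)) + (h(2)*(-1) - 4)) = 9 + (-2*3)*√((6 - 1*2) + (1*(-1) - 4)) = 9 - 6*√((6 - 2) + (-1 - 4)) = 9 - 6*√(4 - 5) = 9 - 6*I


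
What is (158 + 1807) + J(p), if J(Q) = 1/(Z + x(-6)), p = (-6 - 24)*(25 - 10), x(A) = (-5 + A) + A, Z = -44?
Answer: 119864/61 ≈ 1965.0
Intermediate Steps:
x(A) = -5 + 2*A
p = -450 (p = -30*15 = -450)
J(Q) = -1/61 (J(Q) = 1/(-44 + (-5 + 2*(-6))) = 1/(-44 + (-5 - 12)) = 1/(-44 - 17) = 1/(-61) = -1/61)
(158 + 1807) + J(p) = (158 + 1807) - 1/61 = 1965 - 1/61 = 119864/61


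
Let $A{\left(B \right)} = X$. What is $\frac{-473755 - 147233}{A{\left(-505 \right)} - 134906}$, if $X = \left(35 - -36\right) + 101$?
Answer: $\frac{310494}{67367} \approx 4.609$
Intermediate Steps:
$X = 172$ ($X = \left(35 + \left(-59 + 95\right)\right) + 101 = \left(35 + 36\right) + 101 = 71 + 101 = 172$)
$A{\left(B \right)} = 172$
$\frac{-473755 - 147233}{A{\left(-505 \right)} - 134906} = \frac{-473755 - 147233}{172 - 134906} = - \frac{620988}{-134734} = \left(-620988\right) \left(- \frac{1}{134734}\right) = \frac{310494}{67367}$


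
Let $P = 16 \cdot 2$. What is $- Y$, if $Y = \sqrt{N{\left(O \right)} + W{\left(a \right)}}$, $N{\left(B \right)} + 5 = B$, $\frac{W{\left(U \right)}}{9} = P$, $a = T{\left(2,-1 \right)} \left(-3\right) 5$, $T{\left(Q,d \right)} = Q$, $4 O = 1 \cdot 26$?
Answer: $- \frac{\sqrt{1158}}{2} \approx -17.015$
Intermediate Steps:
$O = \frac{13}{2}$ ($O = \frac{1 \cdot 26}{4} = \frac{1}{4} \cdot 26 = \frac{13}{2} \approx 6.5$)
$P = 32$
$a = -30$ ($a = 2 \left(-3\right) 5 = \left(-6\right) 5 = -30$)
$W{\left(U \right)} = 288$ ($W{\left(U \right)} = 9 \cdot 32 = 288$)
$N{\left(B \right)} = -5 + B$
$Y = \frac{\sqrt{1158}}{2}$ ($Y = \sqrt{\left(-5 + \frac{13}{2}\right) + 288} = \sqrt{\frac{3}{2} + 288} = \sqrt{\frac{579}{2}} = \frac{\sqrt{1158}}{2} \approx 17.015$)
$- Y = - \frac{\sqrt{1158}}{2}$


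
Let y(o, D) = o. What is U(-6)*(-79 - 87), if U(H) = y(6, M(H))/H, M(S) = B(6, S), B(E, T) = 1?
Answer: 166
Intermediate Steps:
M(S) = 1
U(H) = 6/H
U(-6)*(-79 - 87) = (6/(-6))*(-79 - 87) = (6*(-⅙))*(-166) = -1*(-166) = 166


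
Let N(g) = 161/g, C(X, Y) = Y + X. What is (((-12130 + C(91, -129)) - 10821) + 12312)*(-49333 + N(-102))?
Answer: 17909339993/34 ≈ 5.2675e+8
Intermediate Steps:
C(X, Y) = X + Y
(((-12130 + C(91, -129)) - 10821) + 12312)*(-49333 + N(-102)) = (((-12130 + (91 - 129)) - 10821) + 12312)*(-49333 + 161/(-102)) = (((-12130 - 38) - 10821) + 12312)*(-49333 + 161*(-1/102)) = ((-12168 - 10821) + 12312)*(-49333 - 161/102) = (-22989 + 12312)*(-5032127/102) = -10677*(-5032127/102) = 17909339993/34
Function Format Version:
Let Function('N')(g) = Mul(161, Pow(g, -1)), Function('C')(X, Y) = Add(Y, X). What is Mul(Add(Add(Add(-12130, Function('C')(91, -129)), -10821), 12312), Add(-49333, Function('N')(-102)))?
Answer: Rational(17909339993, 34) ≈ 5.2675e+8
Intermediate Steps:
Function('C')(X, Y) = Add(X, Y)
Mul(Add(Add(Add(-12130, Function('C')(91, -129)), -10821), 12312), Add(-49333, Function('N')(-102))) = Mul(Add(Add(Add(-12130, Add(91, -129)), -10821), 12312), Add(-49333, Mul(161, Pow(-102, -1)))) = Mul(Add(Add(Add(-12130, -38), -10821), 12312), Add(-49333, Mul(161, Rational(-1, 102)))) = Mul(Add(Add(-12168, -10821), 12312), Add(-49333, Rational(-161, 102))) = Mul(Add(-22989, 12312), Rational(-5032127, 102)) = Mul(-10677, Rational(-5032127, 102)) = Rational(17909339993, 34)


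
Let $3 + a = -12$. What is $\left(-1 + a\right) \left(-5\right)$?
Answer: $80$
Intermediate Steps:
$a = -15$ ($a = -3 - 12 = -15$)
$\left(-1 + a\right) \left(-5\right) = \left(-1 - 15\right) \left(-5\right) = \left(-16\right) \left(-5\right) = 80$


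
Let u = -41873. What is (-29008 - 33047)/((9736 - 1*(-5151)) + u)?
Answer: 62055/26986 ≈ 2.2995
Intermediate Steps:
(-29008 - 33047)/((9736 - 1*(-5151)) + u) = (-29008 - 33047)/((9736 - 1*(-5151)) - 41873) = -62055/((9736 + 5151) - 41873) = -62055/(14887 - 41873) = -62055/(-26986) = -62055*(-1/26986) = 62055/26986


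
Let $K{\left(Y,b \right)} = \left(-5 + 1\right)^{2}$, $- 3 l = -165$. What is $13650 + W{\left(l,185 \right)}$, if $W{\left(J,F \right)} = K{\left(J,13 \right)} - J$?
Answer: $13611$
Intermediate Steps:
$l = 55$ ($l = \left(- \frac{1}{3}\right) \left(-165\right) = 55$)
$K{\left(Y,b \right)} = 16$ ($K{\left(Y,b \right)} = \left(-4\right)^{2} = 16$)
$W{\left(J,F \right)} = 16 - J$
$13650 + W{\left(l,185 \right)} = 13650 + \left(16 - 55\right) = 13650 - 39 = 13611$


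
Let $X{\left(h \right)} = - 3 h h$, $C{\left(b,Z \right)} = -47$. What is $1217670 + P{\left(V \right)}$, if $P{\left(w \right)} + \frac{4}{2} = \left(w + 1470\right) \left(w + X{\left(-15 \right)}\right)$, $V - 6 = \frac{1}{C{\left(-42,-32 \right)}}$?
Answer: $\frac{508526888}{2209} \approx 2.3021 \cdot 10^{5}$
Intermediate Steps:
$X{\left(h \right)} = - 3 h^{2}$
$V = \frac{281}{47}$ ($V = 6 + \frac{1}{-47} = 6 - \frac{1}{47} = \frac{281}{47} \approx 5.9787$)
$P{\left(w \right)} = -2 + \left(-675 + w\right) \left(1470 + w\right)$ ($P{\left(w \right)} = -2 + \left(w + 1470\right) \left(w - 3 \left(-15\right)^{2}\right) = -2 + \left(1470 + w\right) \left(w - 675\right) = -2 + \left(1470 + w\right) \left(-675 + w\right) = -2 + \left(-675 + w\right) \left(1470 + w\right)$)
$1217670 + P{\left(V \right)} = 1217670 + \left(-992252 + \left(\frac{281}{47}\right)^{2} + 795 \cdot \frac{281}{47}\right) = 1217670 + \left(-992252 + \frac{78961}{2209} + \frac{223395}{47}\right) = 1217670 - \frac{2181306142}{2209} = \frac{508526888}{2209}$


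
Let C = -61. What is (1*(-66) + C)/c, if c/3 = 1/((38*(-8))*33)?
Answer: 424688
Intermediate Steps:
c = -1/3344 (c = 3/(((38*(-8))*33)) = 3/((-304*33)) = 3/(-10032) = 3*(-1/10032) = -1/3344 ≈ -0.00029904)
(1*(-66) + C)/c = (1*(-66) - 61)/(-1/3344) = (-66 - 61)*(-3344) = -127*(-3344) = 424688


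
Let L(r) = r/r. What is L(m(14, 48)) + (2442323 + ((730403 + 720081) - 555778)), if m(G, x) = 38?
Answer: 3337030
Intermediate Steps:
L(r) = 1
L(m(14, 48)) + (2442323 + ((730403 + 720081) - 555778)) = 1 + (2442323 + ((730403 + 720081) - 555778)) = 1 + (2442323 + (1450484 - 555778)) = 1 + (2442323 + 894706) = 1 + 3337029 = 3337030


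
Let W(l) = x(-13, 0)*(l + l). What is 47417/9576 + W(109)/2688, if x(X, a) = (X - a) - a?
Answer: 298567/76608 ≈ 3.8973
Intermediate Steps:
x(X, a) = X - 2*a
W(l) = -26*l (W(l) = (-13 - 2*0)*(l + l) = (-13 + 0)*(2*l) = -26*l)
47417/9576 + W(109)/2688 = 47417/9576 - 26*109/2688 = 47417*(1/9576) - 2834*1/2688 = 47417/9576 - 1417/1344 = 298567/76608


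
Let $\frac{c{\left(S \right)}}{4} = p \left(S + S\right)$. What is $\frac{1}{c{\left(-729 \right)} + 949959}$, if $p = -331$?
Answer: $\frac{1}{2880351} \approx 3.4718 \cdot 10^{-7}$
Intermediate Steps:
$c{\left(S \right)} = - 2648 S$ ($c{\left(S \right)} = 4 \left(- 331 \left(S + S\right)\right) = 4 \left(- 331 \cdot 2 S\right) = 4 \left(- 662 S\right) = - 2648 S$)
$\frac{1}{c{\left(-729 \right)} + 949959} = \frac{1}{\left(-2648\right) \left(-729\right) + 949959} = \frac{1}{1930392 + 949959} = \frac{1}{2880351}$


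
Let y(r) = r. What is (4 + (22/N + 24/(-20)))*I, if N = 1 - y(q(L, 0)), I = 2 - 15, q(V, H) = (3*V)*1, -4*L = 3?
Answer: -622/5 ≈ -124.40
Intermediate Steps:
L = -¾ (L = -¼*3 = -¾ ≈ -0.75000)
q(V, H) = 3*V
I = -13
N = 13/4 (N = 1 - 3*(-3)/4 = 1 - 1*(-9/4) = 1 + 9/4 = 13/4 ≈ 3.2500)
(4 + (22/N + 24/(-20)))*I = (4 + (22/(13/4) + 24/(-20)))*(-13) = (4 + (22*(4/13) + 24*(-1/20)))*(-13) = (4 + (88/13 - 6/5))*(-13) = (4 + 362/65)*(-13) = (622/65)*(-13) = -622/5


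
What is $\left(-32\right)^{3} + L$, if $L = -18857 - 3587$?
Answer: $-55212$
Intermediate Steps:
$L = -22444$ ($L = -18857 - 3587 = -22444$)
$\left(-32\right)^{3} + L = \left(-32\right)^{3} - 22444 = -32768 - 22444 = -55212$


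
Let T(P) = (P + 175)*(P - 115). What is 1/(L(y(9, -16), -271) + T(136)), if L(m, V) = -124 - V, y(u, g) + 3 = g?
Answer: 1/6678 ≈ 0.00014975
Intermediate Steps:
y(u, g) = -3 + g
T(P) = (-115 + P)*(175 + P) (T(P) = (175 + P)*(-115 + P) = (-115 + P)*(175 + P))
1/(L(y(9, -16), -271) + T(136)) = 1/((-124 - 1*(-271)) + (-20125 + 136**2 + 60*136)) = 1/((-124 + 271) + (-20125 + 18496 + 8160)) = 1/(147 + 6531) = 1/6678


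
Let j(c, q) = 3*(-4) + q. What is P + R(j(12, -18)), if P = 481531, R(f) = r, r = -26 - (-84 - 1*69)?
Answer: 481658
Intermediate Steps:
j(c, q) = -12 + q
r = 127 (r = -26 - (-84 - 69) = -26 - 1*(-153) = -26 + 153 = 127)
R(f) = 127
P + R(j(12, -18)) = 481531 + 127 = 481658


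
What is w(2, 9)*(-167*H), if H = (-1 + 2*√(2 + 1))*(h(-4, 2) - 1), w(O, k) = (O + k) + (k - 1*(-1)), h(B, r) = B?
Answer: -17535 + 35070*√3 ≈ 43208.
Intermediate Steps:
w(O, k) = 1 + O + 2*k (w(O, k) = (O + k) + (k + 1) = (O + k) + (1 + k) = 1 + O + 2*k)
H = 5 - 10*√3 (H = (-1 + 2*√(2 + 1))*(-4 - 1) = (-1 + 2*√3)*(-5) = 5 - 10*√3 ≈ -12.321)
w(2, 9)*(-167*H) = (1 + 2 + 2*9)*(-167*(5 - 10*√3)) = (1 + 2 + 18)*(-835 + 1670*√3) = 21*(-835 + 1670*√3) = -17535 + 35070*√3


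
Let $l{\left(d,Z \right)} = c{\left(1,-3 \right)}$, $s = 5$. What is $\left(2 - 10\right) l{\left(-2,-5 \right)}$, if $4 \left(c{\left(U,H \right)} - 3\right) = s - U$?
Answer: $-32$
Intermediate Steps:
$c{\left(U,H \right)} = \frac{17}{4} - \frac{U}{4}$ ($c{\left(U,H \right)} = 3 + \frac{5 - U}{4} = 3 - \left(- \frac{5}{4} + \frac{U}{4}\right) = \frac{17}{4} - \frac{U}{4}$)
$l{\left(d,Z \right)} = 4$ ($l{\left(d,Z \right)} = \frac{17}{4} - \frac{1}{4} = 4$)
$\left(2 - 10\right) l{\left(-2,-5 \right)} = \left(2 - 10\right) 4 = \left(-8\right) 4 = -32$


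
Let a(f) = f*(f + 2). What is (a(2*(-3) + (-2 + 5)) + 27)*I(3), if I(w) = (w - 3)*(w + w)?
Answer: 0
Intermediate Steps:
a(f) = f*(2 + f)
I(w) = 2*w*(-3 + w) (I(w) = (-3 + w)*(2*w) = 2*w*(-3 + w))
(a(2*(-3) + (-2 + 5)) + 27)*I(3) = ((2*(-3) + (-2 + 5))*(2 + (2*(-3) + (-2 + 5))) + 27)*(2*3*(-3 + 3)) = ((-6 + 3)*(2 + (-6 + 3)) + 27)*(2*3*0) = (-3*(2 - 3) + 27)*0 = (-3*(-1) + 27)*0 = (3 + 27)*0 = 30*0 = 0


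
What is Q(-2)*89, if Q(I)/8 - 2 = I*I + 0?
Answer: 4272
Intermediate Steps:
Q(I) = 16 + 8*I² (Q(I) = 16 + 8*(I*I + 0) = 16 + 8*(I² + 0) = 16 + 8*I²)
Q(-2)*89 = (16 + 8*(-2)²)*89 = (16 + 8*4)*89 = (16 + 32)*89 = 48*89 = 4272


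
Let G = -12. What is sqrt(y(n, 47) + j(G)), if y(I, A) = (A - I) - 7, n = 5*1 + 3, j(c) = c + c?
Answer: 2*sqrt(2) ≈ 2.8284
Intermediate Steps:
j(c) = 2*c
n = 8 (n = 5 + 3 = 8)
y(I, A) = -7 + A - I
sqrt(y(n, 47) + j(G)) = sqrt((-7 + 47 - 1*8) + 2*(-12)) = sqrt((-7 + 47 - 8) - 24) = sqrt(32 - 24) = sqrt(8) = 2*sqrt(2)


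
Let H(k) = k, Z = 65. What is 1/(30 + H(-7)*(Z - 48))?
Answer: -1/89 ≈ -0.011236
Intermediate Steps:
1/(30 + H(-7)*(Z - 48)) = 1/(30 - 7*(65 - 48)) = 1/(30 - 7*17) = 1/(30 - 119) = 1/(-89) = -1/89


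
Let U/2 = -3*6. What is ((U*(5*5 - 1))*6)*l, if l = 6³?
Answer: -1119744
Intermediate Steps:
U = -36 (U = 2*(-3*6) = 2*(-18) = -36)
l = 216
((U*(5*5 - 1))*6)*l = (-36*(5*5 - 1)*6)*216 = (-36*(25 - 1)*6)*216 = (-36*24*6)*216 = -864*6*216 = -5184*216 = -1119744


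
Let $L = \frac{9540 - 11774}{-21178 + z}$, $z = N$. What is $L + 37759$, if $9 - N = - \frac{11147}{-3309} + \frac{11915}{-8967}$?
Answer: $\frac{7906541798070247}{209394308707} \approx 37759.0$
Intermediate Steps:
$N = \frac{68839271}{9890601}$ ($N = 9 - \left(- \frac{11147}{-3309} + \frac{11915}{-8967}\right) = 9 - \left(\left(-11147\right) \left(- \frac{1}{3309}\right) + 11915 \left(- \frac{1}{8967}\right)\right) = 9 - \left(\frac{11147}{3309} - \frac{11915}{8967}\right) = 9 - \frac{20176138}{9890601} = \frac{68839271}{9890601} \approx 6.9601$)
$z = \frac{68839271}{9890601} \approx 6.9601$
$L = \frac{22095602634}{209394308707}$ ($L = \frac{9540 - 11774}{-21178 + \frac{68839271}{9890601}} = - \frac{2234}{- \frac{209394308707}{9890601}} = \left(-2234\right) \left(- \frac{9890601}{209394308707}\right) = \frac{22095602634}{209394308707} \approx 0.10552$)
$L + 37759 = \frac{22095602634}{209394308707} + 37759 = \frac{7906541798070247}{209394308707}$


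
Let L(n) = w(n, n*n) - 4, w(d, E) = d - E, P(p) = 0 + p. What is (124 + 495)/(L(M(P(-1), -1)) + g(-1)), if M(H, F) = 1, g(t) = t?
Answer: -619/5 ≈ -123.80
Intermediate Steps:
P(p) = p
L(n) = -4 + n - n**2 (L(n) = (n - n*n) - 4 = (n - n**2) - 4 = -4 + n - n**2)
(124 + 495)/(L(M(P(-1), -1)) + g(-1)) = (124 + 495)/((-4 + 1 - 1*1**2) - 1) = 619/((-4 + 1 - 1*1) - 1) = 619/((-4 + 1 - 1) - 1) = 619/(-4 - 1) = 619/(-5) = 619*(-1/5) = -619/5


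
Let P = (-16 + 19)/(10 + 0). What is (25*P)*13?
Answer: 195/2 ≈ 97.500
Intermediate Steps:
P = 3/10 ≈ 0.30000
(25*P)*13 = (25*(3/10))*13 = (15/2)*13 = 195/2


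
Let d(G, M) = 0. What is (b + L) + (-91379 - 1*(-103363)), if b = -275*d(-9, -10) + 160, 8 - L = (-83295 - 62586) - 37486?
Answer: 195519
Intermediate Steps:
L = 183375 (L = 8 - ((-83295 - 62586) - 37486) = 8 - (-145881 - 37486) = 8 - 1*(-183367) = 8 + 183367 = 183375)
b = 160 (b = -275*0 + 160 = 0 + 160 = 160)
(b + L) + (-91379 - 1*(-103363)) = (160 + 183375) + (-91379 - 1*(-103363)) = 183535 + (-91379 + 103363) = 183535 + 11984 = 195519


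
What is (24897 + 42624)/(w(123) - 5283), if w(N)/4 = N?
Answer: -22507/1597 ≈ -14.093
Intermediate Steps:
w(N) = 4*N
(24897 + 42624)/(w(123) - 5283) = (24897 + 42624)/(4*123 - 5283) = 67521/(492 - 5283) = 67521/(-4791) = 67521*(-1/4791) = -22507/1597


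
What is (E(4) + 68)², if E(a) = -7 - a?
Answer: 3249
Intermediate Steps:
(E(4) + 68)² = ((-7 - 1*4) + 68)² = ((-7 - 4) + 68)² = (-11 + 68)² = 57² = 3249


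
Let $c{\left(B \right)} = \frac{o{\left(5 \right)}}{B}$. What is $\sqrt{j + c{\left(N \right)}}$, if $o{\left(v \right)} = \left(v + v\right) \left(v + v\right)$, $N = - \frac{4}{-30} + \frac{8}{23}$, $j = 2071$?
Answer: $\frac{\sqrt{15698869}}{83} \approx 47.737$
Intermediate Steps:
$N = \frac{166}{345}$ ($N = \left(-4\right) \left(- \frac{1}{30}\right) + 8 \cdot \frac{1}{23} = \frac{2}{15} + \frac{8}{23} = \frac{166}{345} \approx 0.48116$)
$o{\left(v \right)} = 4 v^{2}$ ($o{\left(v \right)} = 2 v 2 v = 4 v^{2}$)
$c{\left(B \right)} = \frac{100}{B}$ ($c{\left(B \right)} = \frac{4 \cdot 5^{2}}{B} = \frac{4 \cdot 25}{B} = \frac{100}{B}$)
$\sqrt{j + c{\left(N \right)}} = \sqrt{2071 + \frac{100}{\frac{166}{345}}} = \sqrt{2071 + 100 \cdot \frac{345}{166}} = \sqrt{2071 + \frac{17250}{83}} = \sqrt{\frac{189143}{83}} = \frac{\sqrt{15698869}}{83}$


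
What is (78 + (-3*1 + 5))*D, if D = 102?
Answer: 8160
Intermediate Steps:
(78 + (-3*1 + 5))*D = (78 + (-3*1 + 5))*102 = (78 + (-3 + 5))*102 = (78 + 2)*102 = 80*102 = 8160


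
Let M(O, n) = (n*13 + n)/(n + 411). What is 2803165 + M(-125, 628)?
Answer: 2912497227/1039 ≈ 2.8032e+6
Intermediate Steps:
M(O, n) = 14*n/(411 + n) (M(O, n) = (13*n + n)/(411 + n) = (14*n)/(411 + n) = 14*n/(411 + n))
2803165 + M(-125, 628) = 2803165 + 14*628/(411 + 628) = 2803165 + 14*628/1039 = 2803165 + 14*628*(1/1039) = 2803165 + 8792/1039 = 2912497227/1039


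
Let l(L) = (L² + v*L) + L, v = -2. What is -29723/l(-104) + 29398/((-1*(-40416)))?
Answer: -6112907/3064880 ≈ -1.9945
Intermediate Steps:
l(L) = L² - L (l(L) = (L² - 2*L) + L = L² - L)
-29723/l(-104) + 29398/((-1*(-40416))) = -29723*(-1/(104*(-1 - 104))) + 29398/((-1*(-40416))) = -29723/((-104*(-105))) + 29398/40416 = -29723/10920 + 29398*(1/40416) = -29723*1/10920 + 14699/20208 = -29723/10920 + 14699/20208 = -6112907/3064880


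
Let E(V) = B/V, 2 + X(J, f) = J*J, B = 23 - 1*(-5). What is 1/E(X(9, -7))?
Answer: 79/28 ≈ 2.8214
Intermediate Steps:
B = 28 (B = 23 + 5 = 28)
X(J, f) = -2 + J² (X(J, f) = -2 + J*J = -2 + J²)
E(V) = 28/V
1/E(X(9, -7)) = 1/(28/(-2 + 9²)) = 1/(28/(-2 + 81)) = 1/(28/79) = 79/28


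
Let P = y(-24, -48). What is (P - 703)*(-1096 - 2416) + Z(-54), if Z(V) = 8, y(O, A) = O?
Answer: 2553232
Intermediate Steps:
P = -24
(P - 703)*(-1096 - 2416) + Z(-54) = (-24 - 703)*(-1096 - 2416) + 8 = -727*(-3512) + 8 = 2553224 + 8 = 2553232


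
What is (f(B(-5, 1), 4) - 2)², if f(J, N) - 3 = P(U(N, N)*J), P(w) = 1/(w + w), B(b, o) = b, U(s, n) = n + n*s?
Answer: 39601/40000 ≈ 0.99002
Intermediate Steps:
P(w) = 1/(2*w)
f(J, N) = 3 + 1/(2*J*N*(1 + N)) (f(J, N) = 3 + 1/(2*(((N*(1 + N))*J))) = 3 + 1/(2*((J*N*(1 + N)))) = 3 + (1/(J*N*(1 + N)))/2 = 3 + 1/(2*J*N*(1 + N)))
(f(B(-5, 1), 4) - 2)² = ((½)*(1 + 6*(-5)*4*(1 + 4))/(-5*4*(1 + 4)) - 2)² = ((½)*(-⅕)*(¼)*(1 + 6*(-5)*4*5)/5 - 2)² = ((½)*(-⅕)*(¼)*(⅕)*(1 - 600) - 2)² = ((½)*(-⅕)*(¼)*(⅕)*(-599) - 2)² = (599/200 - 2)² = (199/200)² = 39601/40000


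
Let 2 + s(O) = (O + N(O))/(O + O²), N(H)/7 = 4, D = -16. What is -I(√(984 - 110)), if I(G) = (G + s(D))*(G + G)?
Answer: -1748 + 39*√874/10 ≈ -1632.7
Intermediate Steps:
N(H) = 28 (N(H) = 7*4 = 28)
s(O) = -2 + (28 + O)/(O + O²) (s(O) = -2 + (O + 28)/(O + O²) = -2 + (28 + O)/(O + O²))
I(G) = 2*G*(-39/20 + G) (I(G) = (G + (28 - 1*(-16) - 2*(-16)²)/((-16)*(1 - 16)))*(G + G) = (G - 1/16*(28 + 16 - 2*256)/(-15))*(2*G) = (G - 1/16*(-1/15)*(28 + 16 - 512))*(2*G) = (G - 1/16*(-1/15)*(-468))*(2*G) = (G - 39/20)*(2*G) = (-39/20 + G)*(2*G) = 2*G*(-39/20 + G))
-I(√(984 - 110)) = -√(984 - 110)*(-39 + 20*√(984 - 110))/10 = -√874*(-39 + 20*√874)/10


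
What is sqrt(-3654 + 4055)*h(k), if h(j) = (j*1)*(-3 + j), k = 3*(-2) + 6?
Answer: 0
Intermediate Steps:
k = 0 (k = -6 + 6 = 0)
h(j) = j*(-3 + j)
sqrt(-3654 + 4055)*h(k) = sqrt(-3654 + 4055)*(0*(-3 + 0)) = sqrt(401)*(0*(-3)) = sqrt(401)*0 = 0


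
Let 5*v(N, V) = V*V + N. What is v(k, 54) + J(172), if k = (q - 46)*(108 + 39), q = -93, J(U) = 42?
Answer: -17307/5 ≈ -3461.4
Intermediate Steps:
k = -20433 (k = (-93 - 46)*(108 + 39) = -139*147 = -20433)
v(N, V) = N/5 + V**2/5 (v(N, V) = (V*V + N)/5 = (V**2 + N)/5 = (N + V**2)/5 = N/5 + V**2/5)
v(k, 54) + J(172) = ((1/5)*(-20433) + (1/5)*54**2) + 42 = (-20433/5 + (1/5)*2916) + 42 = (-20433/5 + 2916/5) + 42 = -17517/5 + 42 = -17307/5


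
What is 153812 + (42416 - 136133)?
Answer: 60095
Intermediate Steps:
153812 + (42416 - 136133) = 153812 - 93717 = 60095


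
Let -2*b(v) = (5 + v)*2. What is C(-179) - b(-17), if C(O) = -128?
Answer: -140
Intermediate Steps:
b(v) = -5 - v (b(v) = -(5 + v)*2/2 = -(10 + 2*v)/2 = -5 - v)
C(-179) - b(-17) = -128 - (-5 - 1*(-17)) = -128 - (-5 + 17) = -128 - 1*12 = -128 - 12 = -140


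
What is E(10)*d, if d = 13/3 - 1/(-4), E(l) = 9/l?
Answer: 33/8 ≈ 4.1250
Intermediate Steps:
d = 55/12 (d = 13*(1/3) - 1*(-1/4) = 13/3 + 1/4 = 55/12 ≈ 4.5833)
E(10)*d = (9/10)*(55/12) = 33/8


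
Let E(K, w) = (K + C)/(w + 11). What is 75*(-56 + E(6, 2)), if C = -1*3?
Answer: -54375/13 ≈ -4182.7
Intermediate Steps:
C = -3
E(K, w) = (-3 + K)/(11 + w) (E(K, w) = (K - 3)/(w + 11) = (-3 + K)/(11 + w))
75*(-56 + E(6, 2)) = 75*(-56 + (-3 + 6)/(11 + 2)) = 75*(-56 + 3/13) = 75*(-725/13) = -54375/13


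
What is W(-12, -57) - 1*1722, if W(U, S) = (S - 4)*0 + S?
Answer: -1779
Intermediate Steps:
W(U, S) = S (W(U, S) = (-4 + S)*0 + S = 0 + S = S)
W(-12, -57) - 1*1722 = -57 - 1*1722 = -57 - 1722 = -1779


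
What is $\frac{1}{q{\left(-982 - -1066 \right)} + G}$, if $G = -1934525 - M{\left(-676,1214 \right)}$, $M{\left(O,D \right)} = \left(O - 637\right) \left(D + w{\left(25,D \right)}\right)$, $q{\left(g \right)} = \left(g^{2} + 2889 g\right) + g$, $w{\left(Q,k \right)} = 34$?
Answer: $- \frac{1}{46085} \approx -2.1699 \cdot 10^{-5}$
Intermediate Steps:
$q{\left(g \right)} = g^{2} + 2890 g$
$M{\left(O,D \right)} = \left(-637 + O\right) \left(34 + D\right)$ ($M{\left(O,D \right)} = \left(O - 637\right) \left(D + 34\right) = \left(-637 + O\right) \left(34 + D\right)$)
$G = -295901$ ($G = -1934525 - \left(-21658 - 773318 + 34 \left(-676\right) + 1214 \left(-676\right)\right) = -1934525 - \left(-21658 - 773318 - 22984 - 820664\right) = -1934525 - -1638624 = -1934525 + 1638624 = -295901$)
$\frac{1}{q{\left(-982 - -1066 \right)} + G} = \frac{1}{\left(-982 - -1066\right) \left(2890 - -84\right) - 295901} = \frac{1}{\left(-982 + 1066\right) \left(2890 + \left(-982 + 1066\right)\right) - 295901} = \frac{1}{84 \left(2890 + 84\right) - 295901} = \frac{1}{84 \cdot 2974 - 295901} = \frac{1}{249816 - 295901} = \frac{1}{-46085} = - \frac{1}{46085}$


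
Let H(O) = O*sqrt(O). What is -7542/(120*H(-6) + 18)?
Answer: -419/9601 - 16760*I*sqrt(6)/9601 ≈ -0.043641 - 4.276*I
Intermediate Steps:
H(O) = O**(3/2)
-7542/(120*H(-6) + 18) = -7542/(120*(-6)**(3/2) + 18) = -7542/(120*(-6*I*sqrt(6)) + 18) = -7542/(-720*I*sqrt(6) + 18) = -7542/(18 - 720*I*sqrt(6))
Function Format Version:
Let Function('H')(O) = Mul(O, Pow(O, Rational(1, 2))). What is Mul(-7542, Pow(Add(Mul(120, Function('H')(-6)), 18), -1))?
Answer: Add(Rational(-419, 9601), Mul(Rational(-16760, 9601), I, Pow(6, Rational(1, 2)))) ≈ Add(-0.043641, Mul(-4.2760, I))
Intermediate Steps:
Function('H')(O) = Pow(O, Rational(3, 2))
Mul(-7542, Pow(Add(Mul(120, Function('H')(-6)), 18), -1)) = Mul(-7542, Pow(Add(Mul(120, Pow(-6, Rational(3, 2))), 18), -1)) = Mul(-7542, Pow(Add(Mul(120, Mul(-6, I, Pow(6, Rational(1, 2)))), 18), -1)) = Mul(-7542, Pow(Add(Mul(-720, I, Pow(6, Rational(1, 2))), 18), -1)) = Mul(-7542, Pow(Add(18, Mul(-720, I, Pow(6, Rational(1, 2)))), -1))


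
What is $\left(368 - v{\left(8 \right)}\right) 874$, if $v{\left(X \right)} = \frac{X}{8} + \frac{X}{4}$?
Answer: $319010$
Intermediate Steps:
$v{\left(X \right)} = \frac{3 X}{8}$ ($v{\left(X \right)} = X \frac{1}{8} + X \frac{1}{4} = \frac{X}{8} + \frac{X}{4} = \frac{3 X}{8}$)
$\left(368 - v{\left(8 \right)}\right) 874 = \left(368 - \frac{3}{8} \cdot 8\right) 874 = \left(368 - 3\right) 874 = 365 \cdot 874 = 319010$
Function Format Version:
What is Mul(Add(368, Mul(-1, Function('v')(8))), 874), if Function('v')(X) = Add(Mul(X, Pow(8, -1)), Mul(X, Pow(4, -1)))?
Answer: 319010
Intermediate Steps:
Function('v')(X) = Mul(Rational(3, 8), X) (Function('v')(X) = Add(Mul(X, Rational(1, 8)), Mul(X, Rational(1, 4))) = Add(Mul(Rational(1, 8), X), Mul(Rational(1, 4), X)) = Mul(Rational(3, 8), X))
Mul(Add(368, Mul(-1, Function('v')(8))), 874) = Mul(Add(368, Mul(-1, Mul(Rational(3, 8), 8))), 874) = Mul(Add(368, Mul(-1, 3)), 874) = Mul(Add(368, -3), 874) = Mul(365, 874) = 319010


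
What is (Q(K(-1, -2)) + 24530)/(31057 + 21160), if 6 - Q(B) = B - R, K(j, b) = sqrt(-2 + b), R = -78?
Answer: 24458/52217 - 2*I/52217 ≈ 0.46839 - 3.8302e-5*I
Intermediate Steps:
Q(B) = -72 - B (Q(B) = 6 - (B - 1*(-78)) = 6 - (B + 78) = 6 - (78 + B) = 6 + (-78 - B) = -72 - B)
(Q(K(-1, -2)) + 24530)/(31057 + 21160) = ((-72 - sqrt(-2 - 2)) + 24530)/(31057 + 21160) = ((-72 - sqrt(-4)) + 24530)/52217 = ((-72 - 2*I) + 24530)*(1/52217) = (24458 - 2*I)*(1/52217) = 24458/52217 - 2*I/52217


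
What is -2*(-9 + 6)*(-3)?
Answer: -18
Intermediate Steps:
-2*(-9 + 6)*(-3) = -2*(-3)*(-3) = 6*(-3) = -18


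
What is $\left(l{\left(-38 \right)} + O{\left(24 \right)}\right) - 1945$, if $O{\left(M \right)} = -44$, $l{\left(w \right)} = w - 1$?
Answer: $-2028$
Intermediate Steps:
$l{\left(w \right)} = -1 + w$ ($l{\left(w \right)} = w - 1 = -1 + w$)
$\left(l{\left(-38 \right)} + O{\left(24 \right)}\right) - 1945 = \left(\left(-1 - 38\right) - 44\right) - 1945 = \left(-39 - 44\right) - 1945 = -83 - 1945 = -2028$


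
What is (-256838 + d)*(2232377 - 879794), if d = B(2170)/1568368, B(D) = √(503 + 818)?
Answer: -347394712554 + 1352583*√1321/1568368 ≈ -3.4739e+11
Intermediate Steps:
B(D) = √1321
d = √1321/1568368 ≈ 2.3174e-5
(-256838 + d)*(2232377 - 879794) = (-256838 + √1321/1568368)*(2232377 - 879794) = (-256838 + √1321/1568368)*1352583 = -347394712554 + 1352583*√1321/1568368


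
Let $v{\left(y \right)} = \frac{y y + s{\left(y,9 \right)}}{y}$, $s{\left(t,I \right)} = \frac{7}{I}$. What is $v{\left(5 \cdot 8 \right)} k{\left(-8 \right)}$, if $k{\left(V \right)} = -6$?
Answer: $- \frac{14407}{60} \approx -240.12$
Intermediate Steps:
$v{\left(y \right)} = \frac{\frac{7}{9} + y^{2}}{y}$ ($v{\left(y \right)} = \frac{y y + \frac{7}{9}}{y} = \frac{y^{2} + 7 \cdot \frac{1}{9}}{y} = \frac{y^{2} + \frac{7}{9}}{y} = \frac{\frac{7}{9} + y^{2}}{y}$)
$v{\left(5 \cdot 8 \right)} k{\left(-8 \right)} = \left(5 \cdot 8 + \frac{7}{9 \cdot 5 \cdot 8}\right) \left(-6\right) = \left(40 + \frac{7}{9 \cdot 40}\right) \left(-6\right) = \left(40 + \frac{7}{9} \cdot \frac{1}{40}\right) \left(-6\right) = \left(40 + \frac{7}{360}\right) \left(-6\right) = \frac{14407}{360} \left(-6\right) = - \frac{14407}{60}$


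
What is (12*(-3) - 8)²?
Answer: 1936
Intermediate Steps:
(12*(-3) - 8)² = (-36 - 8)² = (-44)² = 1936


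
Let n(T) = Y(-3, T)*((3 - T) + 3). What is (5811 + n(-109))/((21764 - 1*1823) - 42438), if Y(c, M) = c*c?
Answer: -2282/7499 ≈ -0.30431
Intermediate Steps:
Y(c, M) = c**2
n(T) = 54 - 9*T (n(T) = (-3)**2*((3 - T) + 3) = 9*(6 - T) = 54 - 9*T)
(5811 + n(-109))/((21764 - 1*1823) - 42438) = (5811 + (54 - 9*(-109)))/((21764 - 1*1823) - 42438) = (5811 + (54 + 981))/((21764 - 1823) - 42438) = (5811 + 1035)/(19941 - 42438) = 6846/(-22497) = 6846*(-1/22497) = -2282/7499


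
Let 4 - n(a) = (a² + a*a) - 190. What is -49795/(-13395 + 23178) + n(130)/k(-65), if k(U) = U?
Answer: 325530823/635895 ≈ 511.93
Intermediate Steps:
n(a) = 194 - 2*a² (n(a) = 4 - ((a² + a*a) - 190) = 4 - ((a² + a²) - 190) = 4 - (2*a² - 190) = 4 - (-190 + 2*a²) = 4 + (190 - 2*a²) = 194 - 2*a²)
-49795/(-13395 + 23178) + n(130)/k(-65) = -49795/(-13395 + 23178) + (194 - 2*130²)/(-65) = -49795/9783 + (194 - 2*16900)*(-1/65) = -49795*1/9783 + (194 - 33800)*(-1/65) = -49795/9783 - 33606*(-1/65) = -49795/9783 + 33606/65 = 325530823/635895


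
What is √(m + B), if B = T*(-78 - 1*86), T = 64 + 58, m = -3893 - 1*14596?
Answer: I*√38497 ≈ 196.21*I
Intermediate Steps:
m = -18489 (m = -3893 - 14596 = -18489)
T = 122
B = -20008 (B = 122*(-78 - 1*86) = 122*(-78 - 86) = 122*(-164) = -20008)
√(m + B) = √(-18489 - 20008) = √(-38497) = I*√38497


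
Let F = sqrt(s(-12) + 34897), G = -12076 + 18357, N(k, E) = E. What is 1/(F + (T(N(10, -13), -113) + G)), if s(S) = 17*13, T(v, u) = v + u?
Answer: 6155/37848907 - 3*sqrt(3902)/37848907 ≈ 0.00015767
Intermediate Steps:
G = 6281
T(v, u) = u + v
s(S) = 221
F = 3*sqrt(3902) (F = sqrt(221 + 34897) = sqrt(35118) = 3*sqrt(3902) ≈ 187.40)
1/(F + (T(N(10, -13), -113) + G)) = 1/(3*sqrt(3902) + ((-113 - 13) + 6281)) = 1/(3*sqrt(3902) + (-126 + 6281)) = 1/(3*sqrt(3902) + 6155) = 1/(6155 + 3*sqrt(3902))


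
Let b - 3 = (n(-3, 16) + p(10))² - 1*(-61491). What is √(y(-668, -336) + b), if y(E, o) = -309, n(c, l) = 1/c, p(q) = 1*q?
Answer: √551506/3 ≈ 247.54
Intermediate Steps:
p(q) = q
b = 554287/9 (b = 3 + ((1/(-3) + 10)² - 1*(-61491)) = 3 + ((-⅓ + 10)² + 61491) = 3 + ((29/3)² + 61491) = 3 + (841/9 + 61491) = 3 + 554260/9 = 554287/9 ≈ 61587.)
√(y(-668, -336) + b) = √(-309 + 554287/9) = √(551506/9) = √551506/3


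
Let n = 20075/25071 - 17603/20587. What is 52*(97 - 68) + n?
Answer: 778306068128/516136677 ≈ 1507.9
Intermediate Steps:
n = -28040788/516136677 (n = 20075*(1/25071) - 17603*1/20587 = 20075/25071 - 17603/20587 = -28040788/516136677 ≈ -0.054328)
52*(97 - 68) + n = 52*(97 - 68) - 28040788/516136677 = 52*29 - 28040788/516136677 = 1508 - 28040788/516136677 = 778306068128/516136677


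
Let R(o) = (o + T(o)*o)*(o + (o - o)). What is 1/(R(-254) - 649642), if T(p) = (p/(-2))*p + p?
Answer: -1/2098129318 ≈ -4.7662e-10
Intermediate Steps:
T(p) = p - p**2/2 (T(p) = (p*(-1/2))*p + p = (-p/2)*p + p = -p**2/2 + p = p - p**2/2)
R(o) = o*(o + o**2*(2 - o)/2) (R(o) = (o + (o*(2 - o)/2)*o)*(o + (o - o)) = (o + o**2*(2 - o)/2)*(o + 0) = (o + o**2*(2 - o)/2)*o = o*(o + o**2*(2 - o)/2))
1/(R(-254) - 649642) = 1/((1/2)*(-254)**2*(2 - 1*(-254)*(-2 - 254)) - 649642) = 1/((1/2)*64516*(2 - 1*(-254)*(-256)) - 649642) = 1/((1/2)*64516*(2 - 65024) - 649642) = 1/((1/2)*64516*(-65022) - 649642) = 1/(-2097479676 - 649642) = 1/(-2098129318) = -1/2098129318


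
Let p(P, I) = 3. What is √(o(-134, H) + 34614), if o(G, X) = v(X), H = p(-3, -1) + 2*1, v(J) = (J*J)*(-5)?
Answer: √34489 ≈ 185.71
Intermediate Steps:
v(J) = -5*J² (v(J) = J²*(-5) = -5*J²)
H = 5 (H = 3 + 2*1 = 3 + 2 = 5)
o(G, X) = -5*X²
√(o(-134, H) + 34614) = √(-5*5² + 34614) = √(-5*25 + 34614) = √(-125 + 34614) = √34489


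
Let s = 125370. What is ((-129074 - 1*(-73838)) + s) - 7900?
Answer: 62234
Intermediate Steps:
((-129074 - 1*(-73838)) + s) - 7900 = ((-129074 - 1*(-73838)) + 125370) - 7900 = ((-129074 + 73838) + 125370) - 7900 = (-55236 + 125370) - 7900 = 70134 - 7900 = 62234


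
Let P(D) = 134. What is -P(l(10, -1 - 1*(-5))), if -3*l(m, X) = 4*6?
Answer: -134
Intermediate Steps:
l(m, X) = -8 (l(m, X) = -4*6/3 = -⅓*24 = -8)
-P(l(10, -1 - 1*(-5))) = -1*134 = -134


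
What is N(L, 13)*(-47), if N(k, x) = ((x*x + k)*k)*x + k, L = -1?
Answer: 102695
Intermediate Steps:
N(k, x) = k + k*x*(k + x²) (N(k, x) = ((x² + k)*k)*x + k = ((k + x²)*k)*x + k = (k*(k + x²))*x + k = k*x*(k + x²) + k = k + k*x*(k + x²))
N(L, 13)*(-47) = -(1 + 13³ - 1*13)*(-47) = -(1 + 2197 - 13)*(-47) = -1*2185*(-47) = -2185*(-47) = 102695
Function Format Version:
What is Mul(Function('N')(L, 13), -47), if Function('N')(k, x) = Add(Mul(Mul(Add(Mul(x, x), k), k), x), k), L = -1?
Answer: 102695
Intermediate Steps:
Function('N')(k, x) = Add(k, Mul(k, x, Add(k, Pow(x, 2)))) (Function('N')(k, x) = Add(Mul(Mul(Add(Pow(x, 2), k), k), x), k) = Add(Mul(Mul(Add(k, Pow(x, 2)), k), x), k) = Add(Mul(Mul(k, Add(k, Pow(x, 2))), x), k) = Add(Mul(k, x, Add(k, Pow(x, 2))), k) = Add(k, Mul(k, x, Add(k, Pow(x, 2)))))
Mul(Function('N')(L, 13), -47) = Mul(Mul(-1, Add(1, Pow(13, 3), Mul(-1, 13))), -47) = Mul(Mul(-1, Add(1, 2197, -13)), -47) = Mul(Mul(-1, 2185), -47) = Mul(-2185, -47) = 102695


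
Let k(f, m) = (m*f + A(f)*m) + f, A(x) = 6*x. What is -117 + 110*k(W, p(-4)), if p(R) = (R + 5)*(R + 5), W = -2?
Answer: -1877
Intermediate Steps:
p(R) = (5 + R)**2 (p(R) = (5 + R)*(5 + R) = (5 + R)**2)
k(f, m) = f + 7*f*m (k(f, m) = (m*f + (6*f)*m) + f = (f*m + 6*f*m) + f = 7*f*m + f = f + 7*f*m)
-117 + 110*k(W, p(-4)) = -117 + 110*(-2*(1 + 7*(5 - 4)**2)) = -117 + 110*(-2*(1 + 7*1**2)) = -117 + 110*(-2*(1 + 7*1)) = -117 + 110*(-2*(1 + 7)) = -117 + 110*(-2*8) = -117 + 110*(-16) = -117 - 1760 = -1877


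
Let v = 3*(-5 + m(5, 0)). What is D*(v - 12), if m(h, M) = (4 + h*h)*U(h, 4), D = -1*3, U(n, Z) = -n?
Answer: 1386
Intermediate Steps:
D = -3
m(h, M) = -h*(4 + h²) (m(h, M) = (4 + h*h)*(-h) = (4 + h²)*(-h) = -h*(4 + h²))
v = -450 (v = 3*(-5 - 1*5*(4 + 5²)) = 3*(-5 - 1*5*(4 + 25)) = 3*(-5 - 1*5*29) = 3*(-5 - 145) = 3*(-150) = -450)
D*(v - 12) = -3*(-450 - 12) = -3*(-462) = 1386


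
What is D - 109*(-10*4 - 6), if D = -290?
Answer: 4724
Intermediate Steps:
D - 109*(-10*4 - 6) = -290 - 109*(-10*4 - 6) = -290 - 109*(-40 - 6) = -290 - 109*(-46) = -290 + 5014 = 4724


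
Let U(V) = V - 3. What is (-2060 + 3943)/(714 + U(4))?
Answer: 1883/715 ≈ 2.6336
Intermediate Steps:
U(V) = -3 + V
(-2060 + 3943)/(714 + U(4)) = (-2060 + 3943)/(714 + (-3 + 4)) = 1883/(714 + 1) = 1883/715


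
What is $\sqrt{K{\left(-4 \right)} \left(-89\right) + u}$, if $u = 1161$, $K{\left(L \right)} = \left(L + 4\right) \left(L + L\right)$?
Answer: $3 \sqrt{129} \approx 34.073$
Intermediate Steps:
$K{\left(L \right)} = 2 L \left(4 + L\right)$ ($K{\left(L \right)} = \left(4 + L\right) 2 L = 2 L \left(4 + L\right)$)
$\sqrt{K{\left(-4 \right)} \left(-89\right) + u} = \sqrt{2 \left(-4\right) \left(4 - 4\right) \left(-89\right) + 1161} = \sqrt{2 \left(-4\right) 0 \left(-89\right) + 1161} = \sqrt{0 \left(-89\right) + 1161} = \sqrt{0 + 1161} = \sqrt{1161} = 3 \sqrt{129}$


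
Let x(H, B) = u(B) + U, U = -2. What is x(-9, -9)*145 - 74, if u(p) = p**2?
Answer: 11381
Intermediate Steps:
x(H, B) = -2 + B**2 (x(H, B) = B**2 - 2 = -2 + B**2)
x(-9, -9)*145 - 74 = (-2 + (-9)**2)*145 - 74 = (-2 + 81)*145 - 74 = 79*145 - 74 = 11455 - 74 = 11381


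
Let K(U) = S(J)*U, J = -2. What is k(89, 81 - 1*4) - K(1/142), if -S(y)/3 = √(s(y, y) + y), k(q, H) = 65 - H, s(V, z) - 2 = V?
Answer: -12 + 3*I*√2/142 ≈ -12.0 + 0.029878*I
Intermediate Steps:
s(V, z) = 2 + V
S(y) = -3*√(2 + 2*y) (S(y) = -3*√((2 + y) + y) = -3*√(2 + 2*y))
K(U) = -3*I*U*√2 (K(U) = (-3*√(2 + 2*(-2)))*U = (-3*√(2 - 4))*U = (-3*I*√2)*U = -3*I*U*√2)
k(89, 81 - 1*4) - K(1/142) = (65 - (81 - 1*4)) - (-3)*I*√2/142 = (65 - (81 - 4)) - (-3)*I*√2/142 = (65 - 1*77) - (-3)*I*√2/142 = (65 - 77) + 3*I*√2/142 = -12 + 3*I*√2/142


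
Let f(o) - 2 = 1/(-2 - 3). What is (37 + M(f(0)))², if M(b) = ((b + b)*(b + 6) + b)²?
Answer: 337716725956/390625 ≈ 8.6456e+5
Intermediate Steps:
f(o) = 9/5 (f(o) = 2 + 1/(-2 - 3) = 2 + 1/(-5) = 2 - ⅕ = 9/5)
M(b) = (b + 2*b*(6 + b))² (M(b) = ((2*b)*(6 + b) + b)² = (2*b*(6 + b) + b)² = (b + 2*b*(6 + b))²)
(37 + M(f(0)))² = (37 + (9/5)²*(13 + 2*(9/5))²)² = (37 + 81*(13 + 18/5)²/25)² = (37 + 81*(83/5)²/25)² = (37 + (81/25)*(6889/25))² = (37 + 558009/625)² = (581134/625)² = 337716725956/390625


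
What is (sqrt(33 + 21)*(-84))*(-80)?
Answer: 20160*sqrt(6) ≈ 49382.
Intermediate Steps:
(sqrt(33 + 21)*(-84))*(-80) = (sqrt(54)*(-84))*(-80) = ((3*sqrt(6))*(-84))*(-80) = -252*sqrt(6)*(-80) = 20160*sqrt(6)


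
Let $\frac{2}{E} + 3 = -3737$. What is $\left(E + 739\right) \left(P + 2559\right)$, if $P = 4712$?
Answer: $\frac{913455069}{170} \approx 5.3733 \cdot 10^{6}$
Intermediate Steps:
$E = - \frac{1}{1870}$ ($E = \frac{2}{-3 - 3737} = \frac{2}{-3740} = 2 \left(- \frac{1}{3740}\right) = - \frac{1}{1870} \approx -0.00053476$)
$\left(E + 739\right) \left(P + 2559\right) = \left(- \frac{1}{1870} + 739\right) \left(4712 + 2559\right) = \frac{1381929}{1870} \cdot 7271 = \frac{913455069}{170}$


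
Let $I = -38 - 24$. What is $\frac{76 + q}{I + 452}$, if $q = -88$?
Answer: $- \frac{2}{65} \approx -0.030769$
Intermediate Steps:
$I = -62$
$\frac{76 + q}{I + 452} = \frac{76 - 88}{-62 + 452} = - \frac{12}{390} = \left(-12\right) \frac{1}{390} = - \frac{2}{65}$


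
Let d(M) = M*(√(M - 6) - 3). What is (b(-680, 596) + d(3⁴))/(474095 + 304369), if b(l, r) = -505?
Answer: -11/11448 + 15*√3/28832 ≈ -5.9758e-5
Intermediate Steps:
d(M) = M*(-3 + √(-6 + M)) (d(M) = M*(√(-6 + M) - 3) = M*(-3 + √(-6 + M)))
(b(-680, 596) + d(3⁴))/(474095 + 304369) = (-505 + 3⁴*(-3 + √(-6 + 3⁴)))/(474095 + 304369) = (-505 + 81*(-3 + √(-6 + 81)))/778464 = (-505 + 81*(-3 + √75))*(1/778464) = (-505 + 81*(-3 + 5*√3))*(1/778464) = (-505 + (-243 + 405*√3))*(1/778464) = (-748 + 405*√3)*(1/778464) = -11/11448 + 15*√3/28832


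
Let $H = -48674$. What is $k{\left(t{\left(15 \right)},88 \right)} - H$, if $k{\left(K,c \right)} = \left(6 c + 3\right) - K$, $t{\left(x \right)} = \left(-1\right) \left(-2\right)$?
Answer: $49203$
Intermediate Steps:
$t{\left(x \right)} = 2$
$k{\left(K,c \right)} = 3 - K + 6 c$ ($k{\left(K,c \right)} = \left(3 + 6 c\right) - K = 3 - K + 6 c$)
$k{\left(t{\left(15 \right)},88 \right)} - H = \left(3 - 2 + 6 \cdot 88\right) - -48674 = \left(3 - 2 + 528\right) + 48674 = 529 + 48674 = 49203$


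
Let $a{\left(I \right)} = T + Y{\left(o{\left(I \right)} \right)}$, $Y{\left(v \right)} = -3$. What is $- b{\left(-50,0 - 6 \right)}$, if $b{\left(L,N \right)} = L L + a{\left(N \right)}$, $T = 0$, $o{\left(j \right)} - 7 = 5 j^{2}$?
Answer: $-2497$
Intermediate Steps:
$o{\left(j \right)} = 7 + 5 j^{2}$
$a{\left(I \right)} = -3$ ($a{\left(I \right)} = 0 - 3 = -3$)
$b{\left(L,N \right)} = -3 + L^{2}$ ($b{\left(L,N \right)} = L L - 3 = L^{2} - 3 = -3 + L^{2}$)
$- b{\left(-50,0 - 6 \right)} = - (-3 + \left(-50\right)^{2}) = - (-3 + 2500) = \left(-1\right) 2497 = -2497$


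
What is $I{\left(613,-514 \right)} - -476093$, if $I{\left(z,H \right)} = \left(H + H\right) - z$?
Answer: $474452$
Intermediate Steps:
$I{\left(z,H \right)} = - z + 2 H$ ($I{\left(z,H \right)} = 2 H - z = - z + 2 H$)
$I{\left(613,-514 \right)} - -476093 = \left(\left(-1\right) 613 + 2 \left(-514\right)\right) - -476093 = \left(-613 - 1028\right) + 476093 = -1641 + 476093 = 474452$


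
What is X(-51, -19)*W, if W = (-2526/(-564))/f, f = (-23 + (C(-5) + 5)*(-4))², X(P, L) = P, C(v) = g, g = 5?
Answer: -7157/124362 ≈ -0.057550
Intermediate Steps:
C(v) = 5
f = 3969 (f = (-23 + (5 + 5)*(-4))² = (-23 + 10*(-4))² = (-23 - 40)² = (-63)² = 3969)
W = 421/373086 (W = -2526/(-564)/3969 = -2526*(-1/564)*(1/3969) = (421/94)*(1/3969) = 421/373086 ≈ 0.0011284)
X(-51, -19)*W = -51*421/373086 = -7157/124362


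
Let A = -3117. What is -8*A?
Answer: 24936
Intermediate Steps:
-8*A = -8*(-3117) = 24936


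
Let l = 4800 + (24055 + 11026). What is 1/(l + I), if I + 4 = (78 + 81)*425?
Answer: 1/107452 ≈ 9.3065e-6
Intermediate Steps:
I = 67571 (I = -4 + (78 + 81)*425 = -4 + 159*425 = -4 + 67575 = 67571)
l = 39881 (l = 4800 + 35081 = 39881)
1/(l + I) = 1/(39881 + 67571) = 1/107452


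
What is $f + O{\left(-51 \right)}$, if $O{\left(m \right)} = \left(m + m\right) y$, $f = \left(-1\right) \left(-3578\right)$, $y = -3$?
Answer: $3884$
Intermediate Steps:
$f = 3578$
$O{\left(m \right)} = - 6 m$ ($O{\left(m \right)} = \left(m + m\right) \left(-3\right) = 2 m \left(-3\right) = - 6 m$)
$f + O{\left(-51 \right)} = 3578 - -306 = 3578 + 306 = 3884$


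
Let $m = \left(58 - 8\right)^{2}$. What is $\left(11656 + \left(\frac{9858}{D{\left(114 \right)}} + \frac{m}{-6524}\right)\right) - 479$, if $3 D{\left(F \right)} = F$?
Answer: $\frac{354391377}{30989} \approx 11436.0$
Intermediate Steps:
$m = 2500$ ($m = 50^{2} = 2500$)
$D{\left(F \right)} = \frac{F}{3}$
$\left(11656 + \left(\frac{9858}{D{\left(114 \right)}} + \frac{m}{-6524}\right)\right) - 479 = \left(11656 + \left(\frac{9858}{\frac{1}{3} \cdot 114} + \frac{2500}{-6524}\right)\right) - 479 = \left(11656 + \left(\frac{9858}{38} + 2500 \left(- \frac{1}{6524}\right)\right)\right) - 479 = \left(11656 + \left(9858 \cdot \frac{1}{38} - \frac{625}{1631}\right)\right) - 479 = \left(11656 + \left(\frac{4929}{19} - \frac{625}{1631}\right)\right) - 479 = \left(11656 + \frac{8027324}{30989}\right) - 479 = \frac{369235108}{30989} - 479 = \frac{354391377}{30989}$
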